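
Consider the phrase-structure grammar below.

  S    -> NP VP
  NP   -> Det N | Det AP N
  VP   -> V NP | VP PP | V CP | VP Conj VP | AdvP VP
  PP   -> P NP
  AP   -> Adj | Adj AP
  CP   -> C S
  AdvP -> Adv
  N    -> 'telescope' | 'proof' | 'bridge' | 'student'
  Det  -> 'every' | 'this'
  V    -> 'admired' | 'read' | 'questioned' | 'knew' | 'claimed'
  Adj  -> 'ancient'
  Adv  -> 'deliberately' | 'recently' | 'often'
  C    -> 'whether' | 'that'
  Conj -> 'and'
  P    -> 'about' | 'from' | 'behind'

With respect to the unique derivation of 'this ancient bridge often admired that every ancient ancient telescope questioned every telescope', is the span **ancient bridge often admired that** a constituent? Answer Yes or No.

No

[S [NP [Det this] [AP [Adj ancient]] [N bridge]] [VP [AdvP [Adv often]] [VP [V admired] [CP [C that] [S [NP [Det every] [AP [Adj ancient] [AP [Adj ancient]]] [N telescope]] [VP [V questioned] [NP [Det every] [N telescope]]]]]]]]
The smallest constituent containing 'ancient bridge often admired that' is the S spanning 'this ancient bridge often admired that every ancient ancient telescope questioned every telescope'; no single node in the tree dominates exactly the given words.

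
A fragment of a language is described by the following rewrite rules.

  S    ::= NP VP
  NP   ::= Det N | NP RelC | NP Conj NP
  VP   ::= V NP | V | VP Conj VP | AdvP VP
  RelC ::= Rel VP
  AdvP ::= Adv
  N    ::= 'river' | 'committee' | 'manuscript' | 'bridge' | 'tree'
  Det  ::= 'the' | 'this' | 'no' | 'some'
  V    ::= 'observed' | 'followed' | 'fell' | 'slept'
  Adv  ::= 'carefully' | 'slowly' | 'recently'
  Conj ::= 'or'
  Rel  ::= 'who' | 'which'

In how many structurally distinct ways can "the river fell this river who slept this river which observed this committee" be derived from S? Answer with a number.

2

The two bracketings:
[S [NP [Det the] [N river]] [VP [V fell] [NP [NP [Det this] [N river]] [RelC [Rel who] [VP [V slept] [NP [NP [Det this] [N river]] [RelC [Rel which] [VP [V observed] [NP [Det this] [N committee]]]]]]]]]]
[S [NP [Det the] [N river]] [VP [V fell] [NP [NP [NP [Det this] [N river]] [RelC [Rel who] [VP [V slept] [NP [Det this] [N river]]]]] [RelC [Rel which] [VP [V observed] [NP [Det this] [N committee]]]]]]]
The trees differ in how a recursive rule is bracketed over the same span.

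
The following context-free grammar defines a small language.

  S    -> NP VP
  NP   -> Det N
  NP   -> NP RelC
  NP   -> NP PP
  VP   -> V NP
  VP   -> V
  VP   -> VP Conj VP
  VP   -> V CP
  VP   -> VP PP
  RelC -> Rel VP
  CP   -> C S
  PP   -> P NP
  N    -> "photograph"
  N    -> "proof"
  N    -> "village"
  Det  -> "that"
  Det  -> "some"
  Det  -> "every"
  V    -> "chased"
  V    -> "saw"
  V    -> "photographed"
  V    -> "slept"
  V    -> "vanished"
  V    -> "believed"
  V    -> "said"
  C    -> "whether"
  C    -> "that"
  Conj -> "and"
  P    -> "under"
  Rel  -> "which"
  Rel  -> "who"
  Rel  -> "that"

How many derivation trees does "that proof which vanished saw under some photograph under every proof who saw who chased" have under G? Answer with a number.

4

Two of the 4 distinct bracketings:
[S [NP [NP [Det that] [N proof]] [RelC [Rel which] [VP [V vanished]]]] [VP [VP [V saw]] [PP [P under] [NP [NP [NP [NP [Det some] [N photograph]] [PP [P under] [NP [Det every] [N proof]]]] [RelC [Rel who] [VP [V saw]]]] [RelC [Rel who] [VP [V chased]]]]]]]
[S [NP [NP [Det that] [N proof]] [RelC [Rel which] [VP [V vanished]]]] [VP [VP [V saw]] [PP [P under] [NP [NP [NP [Det some] [N photograph]] [PP [P under] [NP [NP [Det every] [N proof]] [RelC [Rel who] [VP [V saw]]]]]] [RelC [Rel who] [VP [V chased]]]]]]]
The trees differ in how a recursive rule is bracketed over the same span.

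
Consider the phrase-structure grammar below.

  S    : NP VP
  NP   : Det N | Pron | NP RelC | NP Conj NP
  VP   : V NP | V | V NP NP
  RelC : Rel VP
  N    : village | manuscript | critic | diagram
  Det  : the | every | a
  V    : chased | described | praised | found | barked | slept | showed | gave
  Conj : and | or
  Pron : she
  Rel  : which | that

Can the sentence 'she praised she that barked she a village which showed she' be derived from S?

Grammatical

[S [NP [Pron she]] [VP [V praised] [NP [NP [Pron she]] [RelC [Rel that] [VP [V barked] [NP [Pron she]] [NP [NP [Det a] [N village]] [RelC [Rel which] [VP [V showed] [NP [Pron she]]]]]]]]]]
Every word is introduced by a lexical rule and the phrasal rules combine the resulting categories into a single S.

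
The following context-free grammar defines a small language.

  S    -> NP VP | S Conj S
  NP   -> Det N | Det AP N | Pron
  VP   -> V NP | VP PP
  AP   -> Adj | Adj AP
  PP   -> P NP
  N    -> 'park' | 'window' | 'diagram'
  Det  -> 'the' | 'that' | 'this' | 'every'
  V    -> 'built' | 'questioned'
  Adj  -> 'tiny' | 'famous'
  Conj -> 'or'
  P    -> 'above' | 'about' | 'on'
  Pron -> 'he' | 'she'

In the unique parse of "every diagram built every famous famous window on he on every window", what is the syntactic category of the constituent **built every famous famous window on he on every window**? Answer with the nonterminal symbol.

[S [NP [Det every] [N diagram]] [VP [VP [VP [V built] [NP [Det every] [AP [Adj famous] [AP [Adj famous]]] [N window]]] [PP [P on] [NP [Pron he]]]] [PP [P on] [NP [Det every] [N window]]]]]
The span 'built every famous famous window on he on every window' is the VP node built by VP → VP PP.

VP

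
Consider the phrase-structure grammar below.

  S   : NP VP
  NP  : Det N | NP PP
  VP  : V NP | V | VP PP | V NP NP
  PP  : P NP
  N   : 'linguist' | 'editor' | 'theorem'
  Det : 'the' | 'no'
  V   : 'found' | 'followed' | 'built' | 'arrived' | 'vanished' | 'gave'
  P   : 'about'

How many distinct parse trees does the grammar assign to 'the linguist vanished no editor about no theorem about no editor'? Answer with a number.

5

Two of the 5 distinct bracketings:
[S [NP [Det the] [N linguist]] [VP [V vanished] [NP [NP [Det no] [N editor]] [PP [P about] [NP [NP [Det no] [N theorem]] [PP [P about] [NP [Det no] [N editor]]]]]]]]
[S [NP [Det the] [N linguist]] [VP [V vanished] [NP [NP [NP [Det no] [N editor]] [PP [P about] [NP [Det no] [N theorem]]]] [PP [P about] [NP [Det no] [N editor]]]]]]
The trees differ in how a recursive rule is bracketed over the same span.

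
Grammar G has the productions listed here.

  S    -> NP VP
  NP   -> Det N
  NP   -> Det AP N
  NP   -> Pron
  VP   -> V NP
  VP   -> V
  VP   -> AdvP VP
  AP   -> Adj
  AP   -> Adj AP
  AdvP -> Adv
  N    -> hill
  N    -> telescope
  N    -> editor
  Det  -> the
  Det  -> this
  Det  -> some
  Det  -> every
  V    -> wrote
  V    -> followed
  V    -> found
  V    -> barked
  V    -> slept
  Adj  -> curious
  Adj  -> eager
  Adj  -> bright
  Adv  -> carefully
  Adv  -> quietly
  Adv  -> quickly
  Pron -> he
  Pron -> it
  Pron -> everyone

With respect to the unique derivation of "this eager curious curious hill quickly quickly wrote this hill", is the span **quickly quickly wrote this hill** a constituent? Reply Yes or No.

[S [NP [Det this] [AP [Adj eager] [AP [Adj curious] [AP [Adj curious]]]] [N hill]] [VP [AdvP [Adv quickly]] [VP [AdvP [Adv quickly]] [VP [V wrote] [NP [Det this] [N hill]]]]]]
The words 'quickly quickly wrote this hill' are exhaustively dominated by a single VP node (built by VP → AdvP VP), so they form a constituent.

Yes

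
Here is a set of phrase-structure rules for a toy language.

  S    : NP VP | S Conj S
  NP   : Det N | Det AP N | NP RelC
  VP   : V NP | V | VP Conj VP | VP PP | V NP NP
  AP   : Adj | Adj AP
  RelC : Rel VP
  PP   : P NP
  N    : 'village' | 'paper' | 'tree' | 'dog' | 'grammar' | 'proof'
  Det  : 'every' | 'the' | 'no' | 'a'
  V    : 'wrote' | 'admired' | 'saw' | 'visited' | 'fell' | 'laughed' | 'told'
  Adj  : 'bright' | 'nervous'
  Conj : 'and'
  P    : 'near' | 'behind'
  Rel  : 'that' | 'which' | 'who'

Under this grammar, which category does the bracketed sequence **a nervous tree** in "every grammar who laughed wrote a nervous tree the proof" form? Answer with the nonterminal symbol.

NP

[S [NP [NP [Det every] [N grammar]] [RelC [Rel who] [VP [V laughed]]]] [VP [V wrote] [NP [Det a] [AP [Adj nervous]] [N tree]] [NP [Det the] [N proof]]]]
The span 'a nervous tree' is the NP node built by NP → Det AP N.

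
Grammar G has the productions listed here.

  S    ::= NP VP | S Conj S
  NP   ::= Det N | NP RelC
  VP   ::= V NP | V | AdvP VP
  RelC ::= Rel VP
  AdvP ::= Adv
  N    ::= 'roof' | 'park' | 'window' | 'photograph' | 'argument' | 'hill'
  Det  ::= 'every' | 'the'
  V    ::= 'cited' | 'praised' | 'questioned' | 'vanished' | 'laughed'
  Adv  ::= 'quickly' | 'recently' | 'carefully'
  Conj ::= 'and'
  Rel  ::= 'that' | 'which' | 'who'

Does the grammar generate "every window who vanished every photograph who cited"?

Ungrammatical

For S → NP VP, every NP-prefix leaves a non-VP remainder: after 'every window' the remainder is not a VP; after 'every window who vanished' the remainder is not a VP; after 'every window who vanished every photograph' the remainder is not a VP. The alternative S rule S → S Conj S likewise has no satisfying split.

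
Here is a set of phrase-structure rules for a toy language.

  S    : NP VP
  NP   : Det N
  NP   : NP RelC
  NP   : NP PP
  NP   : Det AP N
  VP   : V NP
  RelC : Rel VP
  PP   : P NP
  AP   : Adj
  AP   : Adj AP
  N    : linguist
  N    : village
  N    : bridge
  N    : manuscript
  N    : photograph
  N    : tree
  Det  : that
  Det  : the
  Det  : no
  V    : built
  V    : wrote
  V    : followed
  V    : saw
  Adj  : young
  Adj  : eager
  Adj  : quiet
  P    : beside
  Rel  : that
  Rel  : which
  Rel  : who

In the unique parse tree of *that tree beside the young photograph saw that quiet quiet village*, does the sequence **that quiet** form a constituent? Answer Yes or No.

No

[S [NP [NP [Det that] [N tree]] [PP [P beside] [NP [Det the] [AP [Adj young]] [N photograph]]]] [VP [V saw] [NP [Det that] [AP [Adj quiet] [AP [Adj quiet]]] [N village]]]]
The smallest constituent containing 'that quiet' is the NP spanning 'that quiet quiet village'; no single node in the tree dominates exactly the given words.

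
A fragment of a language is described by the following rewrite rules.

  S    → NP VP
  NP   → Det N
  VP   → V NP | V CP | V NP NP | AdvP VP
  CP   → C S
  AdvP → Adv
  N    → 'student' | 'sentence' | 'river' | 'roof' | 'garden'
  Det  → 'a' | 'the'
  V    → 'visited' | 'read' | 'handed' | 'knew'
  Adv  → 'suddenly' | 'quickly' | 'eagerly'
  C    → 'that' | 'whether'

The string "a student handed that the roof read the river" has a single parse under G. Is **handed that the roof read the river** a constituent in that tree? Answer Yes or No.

Yes

[S [NP [Det a] [N student]] [VP [V handed] [CP [C that] [S [NP [Det the] [N roof]] [VP [V read] [NP [Det the] [N river]]]]]]]
The words 'handed that the roof read the river' are exhaustively dominated by a single VP node (built by VP → V CP), so they form a constituent.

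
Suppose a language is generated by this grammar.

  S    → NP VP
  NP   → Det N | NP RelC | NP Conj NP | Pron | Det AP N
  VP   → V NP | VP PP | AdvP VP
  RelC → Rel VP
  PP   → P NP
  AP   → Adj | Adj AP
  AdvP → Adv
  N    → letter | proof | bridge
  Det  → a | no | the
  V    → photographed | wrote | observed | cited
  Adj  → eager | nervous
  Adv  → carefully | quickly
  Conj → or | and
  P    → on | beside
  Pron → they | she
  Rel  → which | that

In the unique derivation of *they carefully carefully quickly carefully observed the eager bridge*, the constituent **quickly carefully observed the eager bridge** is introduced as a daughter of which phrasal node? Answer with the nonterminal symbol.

VP

S
  NP
    Pron: they
  VP
    AdvP
      Adv: carefully
    VP
      AdvP
        Adv: carefully
      VP
        AdvP
          Adv: quickly
        VP
          AdvP
            Adv: carefully
          VP
            V: observed
            NP
              Det: the
              AP
                Adj: eager
              N: bridge
The span 'quickly carefully observed the eager bridge' is the VP node built by VP → AdvP VP.
Its mother is the VP built by VP → AdvP VP.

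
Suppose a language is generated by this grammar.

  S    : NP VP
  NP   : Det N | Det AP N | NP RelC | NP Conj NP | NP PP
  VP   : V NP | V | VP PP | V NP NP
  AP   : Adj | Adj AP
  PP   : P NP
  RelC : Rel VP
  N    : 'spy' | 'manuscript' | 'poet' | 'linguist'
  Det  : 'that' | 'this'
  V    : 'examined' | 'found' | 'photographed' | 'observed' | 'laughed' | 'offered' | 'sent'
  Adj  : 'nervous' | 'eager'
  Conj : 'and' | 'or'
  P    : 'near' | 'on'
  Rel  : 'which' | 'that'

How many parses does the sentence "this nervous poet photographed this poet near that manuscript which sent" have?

Two of the 3 distinct bracketings:
[S [NP [Det this] [AP [Adj nervous]] [N poet]] [VP [V photographed] [NP [NP [NP [Det this] [N poet]] [PP [P near] [NP [Det that] [N manuscript]]]] [RelC [Rel which] [VP [V sent]]]]]]
[S [NP [Det this] [AP [Adj nervous]] [N poet]] [VP [V photographed] [NP [NP [Det this] [N poet]] [PP [P near] [NP [NP [Det that] [N manuscript]] [RelC [Rel which] [VP [V sent]]]]]]]]
The trees differ in how a recursive rule is bracketed over the same span.

3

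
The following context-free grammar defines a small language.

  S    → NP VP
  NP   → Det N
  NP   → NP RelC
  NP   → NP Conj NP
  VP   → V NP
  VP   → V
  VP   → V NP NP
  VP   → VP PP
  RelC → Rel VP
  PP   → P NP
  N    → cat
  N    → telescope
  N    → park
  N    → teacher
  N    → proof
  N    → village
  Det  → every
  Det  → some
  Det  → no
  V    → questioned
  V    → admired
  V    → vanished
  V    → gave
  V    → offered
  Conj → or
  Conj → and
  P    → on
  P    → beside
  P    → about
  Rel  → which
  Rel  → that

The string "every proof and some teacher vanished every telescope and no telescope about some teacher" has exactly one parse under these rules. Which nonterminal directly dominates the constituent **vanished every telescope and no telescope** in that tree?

[S [NP [NP [Det every] [N proof]] [Conj and] [NP [Det some] [N teacher]]] [VP [VP [V vanished] [NP [NP [Det every] [N telescope]] [Conj and] [NP [Det no] [N telescope]]]] [PP [P about] [NP [Det some] [N teacher]]]]]
The span 'vanished every telescope and no telescope' is the VP node built by VP → V NP.
Its mother is the VP built by VP → VP PP.

VP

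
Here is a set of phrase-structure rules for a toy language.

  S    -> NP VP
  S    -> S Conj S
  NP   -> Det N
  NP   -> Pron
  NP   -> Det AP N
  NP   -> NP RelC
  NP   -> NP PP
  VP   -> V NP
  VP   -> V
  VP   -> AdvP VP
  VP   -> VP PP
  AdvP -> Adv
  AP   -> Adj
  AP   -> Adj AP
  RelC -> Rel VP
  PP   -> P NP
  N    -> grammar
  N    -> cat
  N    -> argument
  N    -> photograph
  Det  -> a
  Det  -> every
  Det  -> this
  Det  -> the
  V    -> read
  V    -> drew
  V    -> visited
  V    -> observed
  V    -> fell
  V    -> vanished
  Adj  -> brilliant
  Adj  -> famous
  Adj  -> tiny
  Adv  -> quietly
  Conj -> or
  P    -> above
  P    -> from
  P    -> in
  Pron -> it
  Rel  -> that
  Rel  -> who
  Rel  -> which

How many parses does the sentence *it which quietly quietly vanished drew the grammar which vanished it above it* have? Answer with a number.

Two of the 4 distinct bracketings:
[S [NP [NP [Pron it]] [RelC [Rel which] [VP [AdvP [Adv quietly]] [VP [AdvP [Adv quietly]] [VP [V vanished]]]]]] [VP [V drew] [NP [NP [Det the] [N grammar]] [RelC [Rel which] [VP [V vanished] [NP [NP [Pron it]] [PP [P above] [NP [Pron it]]]]]]]]]
[S [NP [NP [Pron it]] [RelC [Rel which] [VP [AdvP [Adv quietly]] [VP [AdvP [Adv quietly]] [VP [V vanished]]]]]] [VP [V drew] [NP [NP [Det the] [N grammar]] [RelC [Rel which] [VP [VP [V vanished] [NP [Pron it]]] [PP [P above] [NP [Pron it]]]]]]]]
The difference turns on whether NP → NP PP is used at the relevant span, versus an alternative expansion of NP.

4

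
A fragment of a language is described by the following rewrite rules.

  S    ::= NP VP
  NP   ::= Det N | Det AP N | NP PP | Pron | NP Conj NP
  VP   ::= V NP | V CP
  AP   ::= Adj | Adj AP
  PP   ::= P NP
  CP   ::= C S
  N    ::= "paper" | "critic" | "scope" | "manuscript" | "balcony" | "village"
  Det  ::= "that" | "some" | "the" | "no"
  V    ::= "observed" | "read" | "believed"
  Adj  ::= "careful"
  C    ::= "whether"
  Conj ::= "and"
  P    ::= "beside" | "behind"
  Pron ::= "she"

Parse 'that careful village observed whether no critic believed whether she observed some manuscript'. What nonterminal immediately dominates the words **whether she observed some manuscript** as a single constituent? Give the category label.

[S [NP [Det that] [AP [Adj careful]] [N village]] [VP [V observed] [CP [C whether] [S [NP [Det no] [N critic]] [VP [V believed] [CP [C whether] [S [NP [Pron she]] [VP [V observed] [NP [Det some] [N manuscript]]]]]]]]]]
The span 'whether she observed some manuscript' is the CP node built by CP → C S.

CP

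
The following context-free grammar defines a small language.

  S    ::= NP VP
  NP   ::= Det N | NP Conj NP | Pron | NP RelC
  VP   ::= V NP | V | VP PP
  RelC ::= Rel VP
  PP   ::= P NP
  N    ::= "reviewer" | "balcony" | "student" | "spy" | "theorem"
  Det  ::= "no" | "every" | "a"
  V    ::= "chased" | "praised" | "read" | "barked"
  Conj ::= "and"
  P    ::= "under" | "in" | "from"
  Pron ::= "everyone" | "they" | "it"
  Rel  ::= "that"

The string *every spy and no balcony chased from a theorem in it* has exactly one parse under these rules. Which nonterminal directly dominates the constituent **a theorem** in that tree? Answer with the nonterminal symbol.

PP

[S [NP [NP [Det every] [N spy]] [Conj and] [NP [Det no] [N balcony]]] [VP [VP [VP [V chased]] [PP [P from] [NP [Det a] [N theorem]]]] [PP [P in] [NP [Pron it]]]]]
The span 'a theorem' is the NP node built by NP → Det N.
Its mother is the PP built by PP → P NP.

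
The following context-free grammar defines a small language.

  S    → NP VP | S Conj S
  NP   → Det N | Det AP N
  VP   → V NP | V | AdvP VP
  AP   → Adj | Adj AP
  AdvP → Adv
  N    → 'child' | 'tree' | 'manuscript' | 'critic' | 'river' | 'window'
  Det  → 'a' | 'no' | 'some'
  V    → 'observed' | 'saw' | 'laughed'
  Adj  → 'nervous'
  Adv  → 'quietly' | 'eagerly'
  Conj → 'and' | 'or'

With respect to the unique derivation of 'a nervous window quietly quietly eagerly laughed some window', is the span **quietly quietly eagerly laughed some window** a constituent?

[S [NP [Det a] [AP [Adj nervous]] [N window]] [VP [AdvP [Adv quietly]] [VP [AdvP [Adv quietly]] [VP [AdvP [Adv eagerly]] [VP [V laughed] [NP [Det some] [N window]]]]]]]
The words 'quietly quietly eagerly laughed some window' are exhaustively dominated by a single VP node (built by VP → AdvP VP), so they form a constituent.

Yes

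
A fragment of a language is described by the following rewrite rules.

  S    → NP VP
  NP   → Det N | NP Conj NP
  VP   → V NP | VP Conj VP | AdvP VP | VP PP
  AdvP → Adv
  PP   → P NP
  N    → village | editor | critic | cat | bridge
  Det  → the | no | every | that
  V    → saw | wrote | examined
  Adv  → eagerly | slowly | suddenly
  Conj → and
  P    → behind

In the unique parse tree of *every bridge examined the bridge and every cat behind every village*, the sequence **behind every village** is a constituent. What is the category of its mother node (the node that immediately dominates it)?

VP

[S [NP [Det every] [N bridge]] [VP [VP [V examined] [NP [NP [Det the] [N bridge]] [Conj and] [NP [Det every] [N cat]]]] [PP [P behind] [NP [Det every] [N village]]]]]
The span 'behind every village' is the PP node built by PP → P NP.
Its mother is the VP built by VP → VP PP.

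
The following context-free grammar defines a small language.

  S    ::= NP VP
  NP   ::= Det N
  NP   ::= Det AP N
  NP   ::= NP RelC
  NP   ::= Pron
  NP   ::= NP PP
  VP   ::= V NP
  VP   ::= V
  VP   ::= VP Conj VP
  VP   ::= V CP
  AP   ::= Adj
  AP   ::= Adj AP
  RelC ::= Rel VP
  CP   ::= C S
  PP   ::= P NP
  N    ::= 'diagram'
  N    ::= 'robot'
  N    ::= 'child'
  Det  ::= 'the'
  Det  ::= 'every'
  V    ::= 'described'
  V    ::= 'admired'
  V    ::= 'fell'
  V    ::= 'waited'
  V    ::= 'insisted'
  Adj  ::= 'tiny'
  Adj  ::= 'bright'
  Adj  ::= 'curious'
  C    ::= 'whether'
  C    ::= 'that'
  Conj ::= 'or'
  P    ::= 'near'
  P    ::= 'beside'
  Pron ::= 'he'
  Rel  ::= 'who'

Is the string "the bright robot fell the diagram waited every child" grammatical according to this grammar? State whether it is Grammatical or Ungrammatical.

Ungrammatical

For S → NP VP, the only prefix that parses as NP is 'the bright robot', but the remainder 'fell the diagram waited every child' is not a VP under these rules.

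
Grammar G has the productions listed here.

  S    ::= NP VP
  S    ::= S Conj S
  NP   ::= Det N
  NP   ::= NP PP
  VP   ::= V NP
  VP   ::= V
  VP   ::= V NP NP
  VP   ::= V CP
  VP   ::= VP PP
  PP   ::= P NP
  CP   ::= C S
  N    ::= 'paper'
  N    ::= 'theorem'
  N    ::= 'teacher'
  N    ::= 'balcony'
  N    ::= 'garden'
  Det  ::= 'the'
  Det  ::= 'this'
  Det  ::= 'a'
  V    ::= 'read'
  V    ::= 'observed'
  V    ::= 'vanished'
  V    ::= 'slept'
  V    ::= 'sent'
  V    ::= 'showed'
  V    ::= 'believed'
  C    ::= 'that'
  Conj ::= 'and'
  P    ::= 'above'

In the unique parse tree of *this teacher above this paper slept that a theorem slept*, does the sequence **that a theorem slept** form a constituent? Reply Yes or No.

[S [NP [NP [Det this] [N teacher]] [PP [P above] [NP [Det this] [N paper]]]] [VP [V slept] [CP [C that] [S [NP [Det a] [N theorem]] [VP [V slept]]]]]]
The words 'that a theorem slept' are exhaustively dominated by a single CP node (built by CP → C S), so they form a constituent.

Yes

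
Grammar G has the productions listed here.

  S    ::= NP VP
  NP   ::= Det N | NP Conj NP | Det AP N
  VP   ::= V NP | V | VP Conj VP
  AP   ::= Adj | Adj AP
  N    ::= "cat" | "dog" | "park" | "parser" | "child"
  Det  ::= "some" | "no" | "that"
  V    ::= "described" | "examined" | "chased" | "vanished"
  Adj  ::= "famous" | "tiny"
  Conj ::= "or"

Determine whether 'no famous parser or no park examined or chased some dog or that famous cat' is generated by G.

Grammatical

[S [NP [NP [Det no] [AP [Adj famous]] [N parser]] [Conj or] [NP [Det no] [N park]]] [VP [VP [V examined]] [Conj or] [VP [V chased] [NP [NP [Det some] [N dog]] [Conj or] [NP [Det that] [AP [Adj famous]] [N cat]]]]]]
The bracketing above is licensed at every node by one of the given productions, with S at the root.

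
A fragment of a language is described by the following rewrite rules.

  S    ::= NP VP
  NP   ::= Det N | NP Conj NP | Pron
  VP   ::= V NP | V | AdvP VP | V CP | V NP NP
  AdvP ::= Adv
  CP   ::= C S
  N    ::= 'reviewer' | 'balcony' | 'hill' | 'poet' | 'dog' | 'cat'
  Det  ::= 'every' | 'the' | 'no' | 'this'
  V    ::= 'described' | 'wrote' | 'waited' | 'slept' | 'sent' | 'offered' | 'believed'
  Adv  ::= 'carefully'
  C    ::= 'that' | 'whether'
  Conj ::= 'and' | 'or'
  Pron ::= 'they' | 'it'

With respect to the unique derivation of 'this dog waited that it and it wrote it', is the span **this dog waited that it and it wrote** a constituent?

No

[S [NP [Det this] [N dog]] [VP [V waited] [CP [C that] [S [NP [NP [Pron it]] [Conj and] [NP [Pron it]]] [VP [V wrote] [NP [Pron it]]]]]]]
The smallest constituent containing 'this dog waited that it and it wrote' is the S spanning 'this dog waited that it and it wrote it'; no single node in the tree dominates exactly the given words.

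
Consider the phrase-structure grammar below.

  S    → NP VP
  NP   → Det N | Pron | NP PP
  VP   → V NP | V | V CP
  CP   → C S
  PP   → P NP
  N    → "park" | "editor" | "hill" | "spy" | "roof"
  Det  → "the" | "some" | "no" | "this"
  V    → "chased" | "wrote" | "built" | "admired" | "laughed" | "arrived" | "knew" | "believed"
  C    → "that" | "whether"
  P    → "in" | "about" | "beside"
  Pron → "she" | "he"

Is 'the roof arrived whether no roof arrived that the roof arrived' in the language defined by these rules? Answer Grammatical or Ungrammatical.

Grammatical

[S [NP [Det the] [N roof]] [VP [V arrived] [CP [C whether] [S [NP [Det no] [N roof]] [VP [V arrived] [CP [C that] [S [NP [Det the] [N roof]] [VP [V arrived]]]]]]]]]
Every word is introduced by a lexical rule and the phrasal rules combine the resulting categories into a single S.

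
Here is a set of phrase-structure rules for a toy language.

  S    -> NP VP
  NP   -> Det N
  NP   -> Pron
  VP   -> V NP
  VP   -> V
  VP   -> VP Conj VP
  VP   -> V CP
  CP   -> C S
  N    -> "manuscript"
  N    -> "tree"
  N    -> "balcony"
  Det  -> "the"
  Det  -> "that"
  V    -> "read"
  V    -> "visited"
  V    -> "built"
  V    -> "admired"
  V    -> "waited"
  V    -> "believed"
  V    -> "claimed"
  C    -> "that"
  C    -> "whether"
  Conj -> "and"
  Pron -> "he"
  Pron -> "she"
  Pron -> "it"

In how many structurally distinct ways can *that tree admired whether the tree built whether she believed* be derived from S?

1

[S [NP [Det that] [N tree]] [VP [V admired] [CP [C whether] [S [NP [Det the] [N tree]] [VP [V built] [CP [C whether] [S [NP [Pron she]] [VP [V believed]]]]]]]]]
No rule offers an alternative attachment or grouping for any span, so this is the only derivation.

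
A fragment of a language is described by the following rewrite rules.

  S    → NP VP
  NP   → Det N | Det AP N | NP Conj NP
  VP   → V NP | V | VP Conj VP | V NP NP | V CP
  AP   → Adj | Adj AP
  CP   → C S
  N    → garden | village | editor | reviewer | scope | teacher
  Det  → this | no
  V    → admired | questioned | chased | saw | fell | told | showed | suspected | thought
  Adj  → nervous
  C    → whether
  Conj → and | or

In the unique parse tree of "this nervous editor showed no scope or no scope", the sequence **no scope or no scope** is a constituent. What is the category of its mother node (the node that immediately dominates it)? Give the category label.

S
  NP
    Det: this
    AP
      Adj: nervous
    N: editor
  VP
    V: showed
    NP
      NP
        Det: no
        N: scope
      Conj: or
      NP
        Det: no
        N: scope
The span 'no scope or no scope' is the NP node built by NP → NP Conj NP.
Its mother is the VP built by VP → V NP.

VP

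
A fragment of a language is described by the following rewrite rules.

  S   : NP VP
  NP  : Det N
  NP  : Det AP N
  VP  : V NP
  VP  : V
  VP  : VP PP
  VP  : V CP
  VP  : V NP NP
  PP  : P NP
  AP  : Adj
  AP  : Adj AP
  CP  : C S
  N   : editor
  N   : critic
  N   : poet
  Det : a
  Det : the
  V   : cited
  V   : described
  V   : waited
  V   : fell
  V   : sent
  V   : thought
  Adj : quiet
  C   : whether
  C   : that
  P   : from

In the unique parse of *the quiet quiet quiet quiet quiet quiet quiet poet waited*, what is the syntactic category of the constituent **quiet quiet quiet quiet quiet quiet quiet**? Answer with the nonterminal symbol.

AP

S
  NP
    Det: the
    AP
      Adj: quiet
      AP
        Adj: quiet
        AP
          Adj: quiet
          AP
            Adj: quiet
            AP
              Adj: quiet
              AP
                Adj: quiet
                AP
                  Adj: quiet
    N: poet
  VP
    V: waited
The span 'quiet quiet quiet quiet quiet quiet quiet' is the AP node built by AP → Adj AP.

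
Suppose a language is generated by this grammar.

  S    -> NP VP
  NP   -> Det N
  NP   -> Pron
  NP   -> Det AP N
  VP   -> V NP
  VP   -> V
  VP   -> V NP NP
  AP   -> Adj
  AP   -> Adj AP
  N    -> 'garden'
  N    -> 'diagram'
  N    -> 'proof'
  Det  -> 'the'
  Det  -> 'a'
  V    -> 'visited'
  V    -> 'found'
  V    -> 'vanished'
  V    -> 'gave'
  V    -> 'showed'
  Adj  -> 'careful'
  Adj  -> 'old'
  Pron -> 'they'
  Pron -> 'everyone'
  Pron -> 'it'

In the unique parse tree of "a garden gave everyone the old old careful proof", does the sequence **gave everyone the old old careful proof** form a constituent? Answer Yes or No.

[S [NP [Det a] [N garden]] [VP [V gave] [NP [Pron everyone]] [NP [Det the] [AP [Adj old] [AP [Adj old] [AP [Adj careful]]]] [N proof]]]]
The words 'gave everyone the old old careful proof' are exhaustively dominated by a single VP node (built by VP → V NP NP), so they form a constituent.

Yes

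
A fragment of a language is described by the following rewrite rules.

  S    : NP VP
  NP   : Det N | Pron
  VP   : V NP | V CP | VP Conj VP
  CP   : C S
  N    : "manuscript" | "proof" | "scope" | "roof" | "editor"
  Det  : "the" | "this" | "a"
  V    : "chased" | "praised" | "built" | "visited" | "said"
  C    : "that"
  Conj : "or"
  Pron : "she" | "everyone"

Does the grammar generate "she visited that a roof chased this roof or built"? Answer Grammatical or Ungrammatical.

For S → NP VP, the only prefix that parses as NP is 'she', but the remainder 'visited that a roof chased this roof or built' is not a VP under these rules.

Ungrammatical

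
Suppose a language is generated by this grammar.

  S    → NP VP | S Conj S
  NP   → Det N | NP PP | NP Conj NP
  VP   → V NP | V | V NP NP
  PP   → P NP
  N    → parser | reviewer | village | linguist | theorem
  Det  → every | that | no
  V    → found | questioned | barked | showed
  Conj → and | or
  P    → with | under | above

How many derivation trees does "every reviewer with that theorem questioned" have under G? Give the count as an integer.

[S [NP [NP [Det every] [N reviewer]] [PP [P with] [NP [Det that] [N theorem]]]] [VP [V questioned]]]
No rule offers an alternative attachment or grouping for any span, so this is the only derivation.

1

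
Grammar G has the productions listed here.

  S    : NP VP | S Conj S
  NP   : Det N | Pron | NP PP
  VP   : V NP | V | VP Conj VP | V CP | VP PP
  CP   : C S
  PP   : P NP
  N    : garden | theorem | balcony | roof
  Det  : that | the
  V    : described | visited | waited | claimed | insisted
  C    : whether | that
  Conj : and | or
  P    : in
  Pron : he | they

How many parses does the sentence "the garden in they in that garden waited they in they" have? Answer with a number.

4

Two of the 4 distinct bracketings:
[S [NP [NP [Det the] [N garden]] [PP [P in] [NP [NP [Pron they]] [PP [P in] [NP [Det that] [N garden]]]]]] [VP [V waited] [NP [NP [Pron they]] [PP [P in] [NP [Pron they]]]]]]
[S [NP [NP [Det the] [N garden]] [PP [P in] [NP [NP [Pron they]] [PP [P in] [NP [Det that] [N garden]]]]]] [VP [VP [V waited] [NP [Pron they]]] [PP [P in] [NP [Pron they]]]]]
The difference turns on whether VP → VP PP is used at the relevant span, versus an alternative expansion of VP.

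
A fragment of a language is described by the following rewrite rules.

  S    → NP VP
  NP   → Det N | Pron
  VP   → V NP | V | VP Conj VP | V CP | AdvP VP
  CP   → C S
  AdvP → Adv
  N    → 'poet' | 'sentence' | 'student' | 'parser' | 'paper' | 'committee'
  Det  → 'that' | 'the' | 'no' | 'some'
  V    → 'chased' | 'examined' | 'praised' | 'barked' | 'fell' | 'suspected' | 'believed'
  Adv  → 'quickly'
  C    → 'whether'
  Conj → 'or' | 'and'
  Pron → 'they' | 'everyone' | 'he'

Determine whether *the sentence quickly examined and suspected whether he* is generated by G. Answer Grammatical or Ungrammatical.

For S → NP VP, the only prefix that parses as NP is 'the sentence', but the remainder 'quickly examined and suspected whether he' is not a VP under these rules.

Ungrammatical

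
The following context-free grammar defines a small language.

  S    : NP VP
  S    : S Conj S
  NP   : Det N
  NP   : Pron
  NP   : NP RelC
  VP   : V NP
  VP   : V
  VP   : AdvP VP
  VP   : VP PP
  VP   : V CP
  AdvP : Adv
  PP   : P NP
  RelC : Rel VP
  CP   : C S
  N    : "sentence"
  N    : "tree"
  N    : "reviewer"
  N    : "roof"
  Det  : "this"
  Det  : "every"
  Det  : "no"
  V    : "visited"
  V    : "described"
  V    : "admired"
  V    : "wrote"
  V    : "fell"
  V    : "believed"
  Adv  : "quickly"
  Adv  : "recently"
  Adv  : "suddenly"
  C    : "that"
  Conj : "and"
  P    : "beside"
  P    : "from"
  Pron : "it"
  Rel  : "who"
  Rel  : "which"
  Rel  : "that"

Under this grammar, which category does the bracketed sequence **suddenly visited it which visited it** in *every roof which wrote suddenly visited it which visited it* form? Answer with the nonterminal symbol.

VP

[S [NP [NP [Det every] [N roof]] [RelC [Rel which] [VP [V wrote]]]] [VP [AdvP [Adv suddenly]] [VP [V visited] [NP [NP [Pron it]] [RelC [Rel which] [VP [V visited] [NP [Pron it]]]]]]]]
The span 'suddenly visited it which visited it' is the VP node built by VP → AdvP VP.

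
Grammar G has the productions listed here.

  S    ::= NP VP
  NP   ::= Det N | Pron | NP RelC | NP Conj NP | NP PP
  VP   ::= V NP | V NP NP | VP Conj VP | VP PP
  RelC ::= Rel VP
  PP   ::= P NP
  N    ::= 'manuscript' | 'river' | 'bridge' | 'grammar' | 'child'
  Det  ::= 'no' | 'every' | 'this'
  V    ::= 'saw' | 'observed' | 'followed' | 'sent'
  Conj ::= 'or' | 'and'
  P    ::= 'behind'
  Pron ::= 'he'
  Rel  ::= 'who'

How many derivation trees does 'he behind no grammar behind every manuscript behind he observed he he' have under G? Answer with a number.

5

Two of the 5 distinct bracketings:
[S [NP [NP [Pron he]] [PP [P behind] [NP [NP [Det no] [N grammar]] [PP [P behind] [NP [NP [Det every] [N manuscript]] [PP [P behind] [NP [Pron he]]]]]]]] [VP [V observed] [NP [Pron he]] [NP [Pron he]]]]
[S [NP [NP [Pron he]] [PP [P behind] [NP [NP [NP [Det no] [N grammar]] [PP [P behind] [NP [Det every] [N manuscript]]]] [PP [P behind] [NP [Pron he]]]]]] [VP [V observed] [NP [Pron he]] [NP [Pron he]]]]
The trees differ in how a recursive rule is bracketed over the same span.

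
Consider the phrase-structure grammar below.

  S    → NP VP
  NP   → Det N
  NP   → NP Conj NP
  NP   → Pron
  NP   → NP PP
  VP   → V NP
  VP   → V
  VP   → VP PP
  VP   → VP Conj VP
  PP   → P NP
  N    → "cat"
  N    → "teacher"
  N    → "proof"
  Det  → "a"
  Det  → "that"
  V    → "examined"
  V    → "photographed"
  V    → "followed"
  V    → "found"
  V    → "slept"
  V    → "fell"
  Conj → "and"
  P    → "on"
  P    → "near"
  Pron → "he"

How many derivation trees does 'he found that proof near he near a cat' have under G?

Two of the 5 distinct bracketings:
[S [NP [Pron he]] [VP [V found] [NP [NP [Det that] [N proof]] [PP [P near] [NP [NP [Pron he]] [PP [P near] [NP [Det a] [N cat]]]]]]]]
[S [NP [Pron he]] [VP [V found] [NP [NP [NP [Det that] [N proof]] [PP [P near] [NP [Pron he]]]] [PP [P near] [NP [Det a] [N cat]]]]]]
The trees differ in how a recursive rule is bracketed over the same span.

5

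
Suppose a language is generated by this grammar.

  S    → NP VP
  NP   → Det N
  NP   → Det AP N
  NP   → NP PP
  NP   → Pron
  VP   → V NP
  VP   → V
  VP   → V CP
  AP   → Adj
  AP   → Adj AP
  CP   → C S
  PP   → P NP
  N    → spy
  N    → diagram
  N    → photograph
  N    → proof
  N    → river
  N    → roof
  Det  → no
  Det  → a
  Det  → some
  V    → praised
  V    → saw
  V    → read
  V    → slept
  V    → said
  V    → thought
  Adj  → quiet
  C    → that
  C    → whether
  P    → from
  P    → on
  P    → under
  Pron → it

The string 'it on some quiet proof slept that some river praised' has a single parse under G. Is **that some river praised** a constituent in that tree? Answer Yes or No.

[S [NP [NP [Pron it]] [PP [P on] [NP [Det some] [AP [Adj quiet]] [N proof]]]] [VP [V slept] [CP [C that] [S [NP [Det some] [N river]] [VP [V praised]]]]]]
The words 'that some river praised' are exhaustively dominated by a single CP node (built by CP → C S), so they form a constituent.

Yes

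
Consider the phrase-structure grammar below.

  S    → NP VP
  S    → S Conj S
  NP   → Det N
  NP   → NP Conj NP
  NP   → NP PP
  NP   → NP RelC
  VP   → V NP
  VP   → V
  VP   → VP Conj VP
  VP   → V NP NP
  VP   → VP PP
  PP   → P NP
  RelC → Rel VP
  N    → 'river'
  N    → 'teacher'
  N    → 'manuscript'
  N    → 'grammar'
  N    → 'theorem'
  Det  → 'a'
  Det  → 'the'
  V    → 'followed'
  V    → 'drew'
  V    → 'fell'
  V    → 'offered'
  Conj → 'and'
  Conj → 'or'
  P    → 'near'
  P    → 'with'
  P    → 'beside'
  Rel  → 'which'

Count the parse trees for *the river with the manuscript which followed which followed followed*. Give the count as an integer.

Two of the 3 distinct bracketings:
[S [NP [NP [Det the] [N river]] [PP [P with] [NP [NP [NP [Det the] [N manuscript]] [RelC [Rel which] [VP [V followed]]]] [RelC [Rel which] [VP [V followed]]]]]] [VP [V followed]]]
[S [NP [NP [NP [Det the] [N river]] [PP [P with] [NP [NP [Det the] [N manuscript]] [RelC [Rel which] [VP [V followed]]]]]] [RelC [Rel which] [VP [V followed]]]] [VP [V followed]]]
The trees differ in how a recursive rule is bracketed over the same span.

3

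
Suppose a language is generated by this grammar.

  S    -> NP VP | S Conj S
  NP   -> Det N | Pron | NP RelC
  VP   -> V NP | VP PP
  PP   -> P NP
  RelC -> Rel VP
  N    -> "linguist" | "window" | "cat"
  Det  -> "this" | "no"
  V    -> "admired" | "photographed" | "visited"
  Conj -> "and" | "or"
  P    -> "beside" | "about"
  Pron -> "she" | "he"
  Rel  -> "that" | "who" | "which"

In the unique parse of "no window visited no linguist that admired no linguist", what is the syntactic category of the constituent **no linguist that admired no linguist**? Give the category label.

S
  NP
    Det: no
    N: window
  VP
    V: visited
    NP
      NP
        Det: no
        N: linguist
      RelC
        Rel: that
        VP
          V: admired
          NP
            Det: no
            N: linguist
The span 'no linguist that admired no linguist' is the NP node built by NP → NP RelC.

NP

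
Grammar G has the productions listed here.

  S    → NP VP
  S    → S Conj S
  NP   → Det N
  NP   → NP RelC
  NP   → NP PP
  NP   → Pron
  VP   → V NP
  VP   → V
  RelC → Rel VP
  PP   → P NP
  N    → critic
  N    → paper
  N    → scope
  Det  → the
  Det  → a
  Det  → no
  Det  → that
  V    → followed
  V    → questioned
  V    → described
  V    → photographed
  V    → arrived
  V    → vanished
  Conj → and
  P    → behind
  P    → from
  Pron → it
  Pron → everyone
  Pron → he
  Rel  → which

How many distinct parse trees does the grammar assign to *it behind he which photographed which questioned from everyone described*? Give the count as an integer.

4

Two of the 4 distinct bracketings:
[S [NP [NP [Pron it]] [PP [P behind] [NP [NP [NP [NP [Pron he]] [RelC [Rel which] [VP [V photographed]]]] [RelC [Rel which] [VP [V questioned]]]] [PP [P from] [NP [Pron everyone]]]]]] [VP [V described]]]
[S [NP [NP [NP [NP [NP [Pron it]] [PP [P behind] [NP [Pron he]]]] [RelC [Rel which] [VP [V photographed]]]] [RelC [Rel which] [VP [V questioned]]]] [PP [P from] [NP [Pron everyone]]]] [VP [V described]]]
The trees differ in how a recursive rule is bracketed over the same span.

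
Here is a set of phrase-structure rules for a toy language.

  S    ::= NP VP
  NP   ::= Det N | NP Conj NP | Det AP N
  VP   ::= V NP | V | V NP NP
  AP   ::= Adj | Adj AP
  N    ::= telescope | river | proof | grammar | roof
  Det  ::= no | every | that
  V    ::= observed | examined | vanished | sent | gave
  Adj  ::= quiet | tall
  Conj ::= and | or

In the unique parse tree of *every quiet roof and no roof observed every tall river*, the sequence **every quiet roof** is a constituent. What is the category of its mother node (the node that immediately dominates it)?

NP

[S [NP [NP [Det every] [AP [Adj quiet]] [N roof]] [Conj and] [NP [Det no] [N roof]]] [VP [V observed] [NP [Det every] [AP [Adj tall]] [N river]]]]
The span 'every quiet roof' is the NP node built by NP → Det AP N.
Its mother is the NP built by NP → NP Conj NP.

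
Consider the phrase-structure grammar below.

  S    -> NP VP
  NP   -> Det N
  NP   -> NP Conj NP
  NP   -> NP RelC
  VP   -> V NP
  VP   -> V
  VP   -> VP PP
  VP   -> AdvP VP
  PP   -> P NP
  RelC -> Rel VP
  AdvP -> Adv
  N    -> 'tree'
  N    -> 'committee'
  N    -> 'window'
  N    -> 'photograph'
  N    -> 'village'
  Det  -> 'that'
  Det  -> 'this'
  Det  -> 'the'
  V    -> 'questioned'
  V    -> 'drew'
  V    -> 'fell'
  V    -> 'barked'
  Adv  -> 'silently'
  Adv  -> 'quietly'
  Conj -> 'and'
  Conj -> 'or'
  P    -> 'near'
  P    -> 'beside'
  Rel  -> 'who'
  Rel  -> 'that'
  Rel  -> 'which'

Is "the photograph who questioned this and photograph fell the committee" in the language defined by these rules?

A Det word can never sit immediately before a Conj word in any string this grammar generates, so the substring 'this and' rules out a derivation.

Ungrammatical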